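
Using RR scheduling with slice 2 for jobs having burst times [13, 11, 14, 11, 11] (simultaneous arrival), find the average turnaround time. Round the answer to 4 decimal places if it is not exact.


Time quantum = 2
Execution trace:
  J1 runs 2 units, time = 2
  J2 runs 2 units, time = 4
  J3 runs 2 units, time = 6
  J4 runs 2 units, time = 8
  J5 runs 2 units, time = 10
  J1 runs 2 units, time = 12
  J2 runs 2 units, time = 14
  J3 runs 2 units, time = 16
  J4 runs 2 units, time = 18
  J5 runs 2 units, time = 20
  J1 runs 2 units, time = 22
  J2 runs 2 units, time = 24
  J3 runs 2 units, time = 26
  J4 runs 2 units, time = 28
  J5 runs 2 units, time = 30
  J1 runs 2 units, time = 32
  J2 runs 2 units, time = 34
  J3 runs 2 units, time = 36
  J4 runs 2 units, time = 38
  J5 runs 2 units, time = 40
  J1 runs 2 units, time = 42
  J2 runs 2 units, time = 44
  J3 runs 2 units, time = 46
  J4 runs 2 units, time = 48
  J5 runs 2 units, time = 50
  J1 runs 2 units, time = 52
  J2 runs 1 units, time = 53
  J3 runs 2 units, time = 55
  J4 runs 1 units, time = 56
  J5 runs 1 units, time = 57
  J1 runs 1 units, time = 58
  J3 runs 2 units, time = 60
Finish times: [58, 53, 60, 56, 57]
Average turnaround = 284/5 = 56.8

56.8


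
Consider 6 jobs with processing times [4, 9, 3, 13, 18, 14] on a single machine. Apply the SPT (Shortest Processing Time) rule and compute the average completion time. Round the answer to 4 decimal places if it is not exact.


Sort jobs by processing time (SPT order): [3, 4, 9, 13, 14, 18]
Compute completion times sequentially:
  Job 1: processing = 3, completes at 3
  Job 2: processing = 4, completes at 7
  Job 3: processing = 9, completes at 16
  Job 4: processing = 13, completes at 29
  Job 5: processing = 14, completes at 43
  Job 6: processing = 18, completes at 61
Sum of completion times = 159
Average completion time = 159/6 = 26.5

26.5


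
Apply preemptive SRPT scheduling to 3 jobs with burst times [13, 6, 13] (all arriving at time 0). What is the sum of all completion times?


Since all jobs arrive at t=0, SRPT equals SPT ordering.
SPT order: [6, 13, 13]
Completion times:
  Job 1: p=6, C=6
  Job 2: p=13, C=19
  Job 3: p=13, C=32
Total completion time = 6 + 19 + 32 = 57

57


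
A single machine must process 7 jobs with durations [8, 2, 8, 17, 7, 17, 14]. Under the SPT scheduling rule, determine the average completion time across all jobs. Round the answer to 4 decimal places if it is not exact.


Sort jobs by processing time (SPT order): [2, 7, 8, 8, 14, 17, 17]
Compute completion times sequentially:
  Job 1: processing = 2, completes at 2
  Job 2: processing = 7, completes at 9
  Job 3: processing = 8, completes at 17
  Job 4: processing = 8, completes at 25
  Job 5: processing = 14, completes at 39
  Job 6: processing = 17, completes at 56
  Job 7: processing = 17, completes at 73
Sum of completion times = 221
Average completion time = 221/7 = 31.5714

31.5714


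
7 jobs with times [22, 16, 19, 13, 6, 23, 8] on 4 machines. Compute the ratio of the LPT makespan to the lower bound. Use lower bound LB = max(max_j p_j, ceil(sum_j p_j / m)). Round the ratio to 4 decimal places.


LPT order: [23, 22, 19, 16, 13, 8, 6]
Machine loads after assignment: [23, 28, 27, 29]
LPT makespan = 29
Lower bound = max(max_job, ceil(total/4)) = max(23, 27) = 27
Ratio = 29 / 27 = 1.0741

1.0741


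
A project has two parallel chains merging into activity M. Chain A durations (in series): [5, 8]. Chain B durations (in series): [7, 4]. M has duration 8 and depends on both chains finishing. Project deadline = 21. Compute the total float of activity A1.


Forward pass: ES(A1) = sum of predecessors on chain A = 0
EF = ES + duration = 0 + 5 = 5
Backward pass: LF(M) = deadline = 21; LS(M) = 21 - 8 = 13
LF(A1) = LS(M) - sum(successors on chain A) = 13 - 8 = 5
LS = LF - duration = 5 - 5 = 0
Total float = LS - ES = 0 - 0 = 0

0


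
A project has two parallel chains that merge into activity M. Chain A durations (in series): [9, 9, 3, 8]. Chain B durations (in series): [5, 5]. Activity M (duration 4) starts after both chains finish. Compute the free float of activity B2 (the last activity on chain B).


ES(B2) = sum of predecessors on chain B = 5
EF(B2) = ES + duration = 5 + 5 = 10
Successor of B2 is M. ES(M) = max(sum(A), sum(B)) = max(29, 10) = 29
Free float = ES(successor) - EF(current) = 29 - 10 = 19

19


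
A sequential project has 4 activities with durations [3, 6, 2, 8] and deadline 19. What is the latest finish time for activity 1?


LF(activity 1) = deadline - sum of successor durations
Successors: activities 2 through 4 with durations [6, 2, 8]
Sum of successor durations = 16
LF = 19 - 16 = 3

3


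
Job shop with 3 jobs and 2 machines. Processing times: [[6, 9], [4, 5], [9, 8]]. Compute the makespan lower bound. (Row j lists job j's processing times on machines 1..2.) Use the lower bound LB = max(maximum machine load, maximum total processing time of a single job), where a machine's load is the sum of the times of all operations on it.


Machine loads:
  Machine 1: 6 + 4 + 9 = 19
  Machine 2: 9 + 5 + 8 = 22
Max machine load = 22
Job totals:
  Job 1: 15
  Job 2: 9
  Job 3: 17
Max job total = 17
Lower bound = max(22, 17) = 22

22


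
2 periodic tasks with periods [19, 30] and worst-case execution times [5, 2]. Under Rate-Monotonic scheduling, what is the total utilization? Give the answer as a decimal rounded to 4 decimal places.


Compute individual utilizations (exact fractions):
  Task 1: C/T = 5/19 (approx. 0.2632)
  Task 2: C/T = 2/30 = 1/15 (approx. 0.0667)
Total utilization U = 5/19 + 1/15 = 94/285
Rounded to 4 decimal places: U = 0.3298
RM (Liu & Layland) bound for 2 tasks = 0.828427; compare with U = 94/285 (approx. 0.329825)
U <= bound, so schedulable by RM sufficient condition.

0.3298


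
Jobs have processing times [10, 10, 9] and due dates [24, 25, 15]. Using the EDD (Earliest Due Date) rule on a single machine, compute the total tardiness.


Sort by due date (EDD order): [(9, 15), (10, 24), (10, 25)]
Compute completion times and tardiness:
  Job 1: p=9, d=15, C=9, tardiness=max(0,9-15)=0
  Job 2: p=10, d=24, C=19, tardiness=max(0,19-24)=0
  Job 3: p=10, d=25, C=29, tardiness=max(0,29-25)=4
Total tardiness = 4

4


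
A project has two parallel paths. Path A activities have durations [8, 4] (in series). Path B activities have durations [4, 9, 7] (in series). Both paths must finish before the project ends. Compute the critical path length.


Path A total = 8 + 4 = 12
Path B total = 4 + 9 + 7 = 20
Critical path = longest path = max(12, 20) = 20

20


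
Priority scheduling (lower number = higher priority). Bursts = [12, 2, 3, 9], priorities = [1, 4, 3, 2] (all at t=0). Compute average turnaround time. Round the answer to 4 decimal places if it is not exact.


Sort by priority (ascending = highest first):
Order: [(1, 12), (2, 9), (3, 3), (4, 2)]
Completion times:
  Priority 1, burst=12, C=12
  Priority 2, burst=9, C=21
  Priority 3, burst=3, C=24
  Priority 4, burst=2, C=26
Average turnaround = 83/4 = 20.75

20.75


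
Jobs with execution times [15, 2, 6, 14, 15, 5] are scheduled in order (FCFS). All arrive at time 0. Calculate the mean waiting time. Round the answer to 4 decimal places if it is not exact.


FCFS order (as given): [15, 2, 6, 14, 15, 5]
Waiting times:
  Job 1: wait = 0
  Job 2: wait = 15
  Job 3: wait = 17
  Job 4: wait = 23
  Job 5: wait = 37
  Job 6: wait = 52
Sum of waiting times = 144
Average waiting time = 144/6 = 24.0

24.0


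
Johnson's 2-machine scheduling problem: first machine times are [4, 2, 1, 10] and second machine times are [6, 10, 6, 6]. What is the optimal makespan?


Apply Johnson's rule:
  Group 1 (a <= b): [(3, 1, 6), (2, 2, 10), (1, 4, 6)]
  Group 2 (a > b): [(4, 10, 6)]
Optimal job order: [3, 2, 1, 4]
Schedule:
  Job 3: M1 done at 1, M2 done at 7
  Job 2: M1 done at 3, M2 done at 17
  Job 1: M1 done at 7, M2 done at 23
  Job 4: M1 done at 17, M2 done at 29
Makespan = 29

29


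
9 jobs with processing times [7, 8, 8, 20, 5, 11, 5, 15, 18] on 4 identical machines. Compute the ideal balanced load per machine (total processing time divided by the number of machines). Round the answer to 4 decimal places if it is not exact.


Total processing time = 7 + 8 + 8 + 20 + 5 + 11 + 5 + 15 + 18 = 97
Number of machines = 4
Ideal balanced load = 97 / 4 = 24.25

24.25


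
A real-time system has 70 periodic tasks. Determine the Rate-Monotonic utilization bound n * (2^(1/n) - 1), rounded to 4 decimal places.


Compute 2^(1/70) = 1.0099512906
Subtract 1: 1.0099512906 - 1 = 0.0099512906
Multiply by n: 70 * 0.0099512906 = 0.6965903420
Round to 4 dp: 0.6966

0.6966


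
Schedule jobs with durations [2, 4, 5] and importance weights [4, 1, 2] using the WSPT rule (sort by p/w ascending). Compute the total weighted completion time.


Compute p/w ratios and sort ascending (WSPT): [(2, 4), (5, 2), (4, 1)]
Compute weighted completion times:
  Job (p=2,w=4): C=2, w*C=4*2=8
  Job (p=5,w=2): C=7, w*C=2*7=14
  Job (p=4,w=1): C=11, w*C=1*11=11
Total weighted completion time = 33

33


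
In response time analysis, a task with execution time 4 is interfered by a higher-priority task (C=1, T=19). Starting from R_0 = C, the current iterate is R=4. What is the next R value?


R_next = C + ceil(R_prev / T_hp) * C_hp
ceil(4 / 19) = ceil(0.2105) = 1
Interference = 1 * 1 = 1
R_next = 4 + 1 = 5

5


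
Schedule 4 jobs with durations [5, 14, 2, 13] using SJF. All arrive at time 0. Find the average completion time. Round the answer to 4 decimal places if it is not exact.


SJF order (ascending): [2, 5, 13, 14]
Completion times:
  Job 1: burst=2, C=2
  Job 2: burst=5, C=7
  Job 3: burst=13, C=20
  Job 4: burst=14, C=34
Average completion = 63/4 = 15.75

15.75


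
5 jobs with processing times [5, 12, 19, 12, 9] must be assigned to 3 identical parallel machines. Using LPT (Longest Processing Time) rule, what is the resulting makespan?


Sort jobs in decreasing order (LPT): [19, 12, 12, 9, 5]
Assign each job to the least loaded machine:
  Machine 1: jobs [19], load = 19
  Machine 2: jobs [12, 9], load = 21
  Machine 3: jobs [12, 5], load = 17
Makespan = max load = 21

21


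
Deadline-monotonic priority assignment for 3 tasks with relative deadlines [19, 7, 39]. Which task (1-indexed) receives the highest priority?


Sort tasks by relative deadline (ascending):
  Task 2: deadline = 7
  Task 1: deadline = 19
  Task 3: deadline = 39
Priority order (highest first): [2, 1, 3]
Highest priority task = 2

2


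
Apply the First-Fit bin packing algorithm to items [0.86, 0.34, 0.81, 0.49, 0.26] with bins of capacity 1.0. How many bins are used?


Place items sequentially using First-Fit:
  Item 0.86 -> new Bin 1
  Item 0.34 -> new Bin 2
  Item 0.81 -> new Bin 3
  Item 0.49 -> Bin 2 (now 0.83)
  Item 0.26 -> new Bin 4
Total bins used = 4

4


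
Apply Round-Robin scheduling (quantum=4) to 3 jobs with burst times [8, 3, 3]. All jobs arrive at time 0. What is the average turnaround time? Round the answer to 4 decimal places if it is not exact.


Time quantum = 4
Execution trace:
  J1 runs 4 units, time = 4
  J2 runs 3 units, time = 7
  J3 runs 3 units, time = 10
  J1 runs 4 units, time = 14
Finish times: [14, 7, 10]
Average turnaround = 31/3 = 10.3333

10.3333


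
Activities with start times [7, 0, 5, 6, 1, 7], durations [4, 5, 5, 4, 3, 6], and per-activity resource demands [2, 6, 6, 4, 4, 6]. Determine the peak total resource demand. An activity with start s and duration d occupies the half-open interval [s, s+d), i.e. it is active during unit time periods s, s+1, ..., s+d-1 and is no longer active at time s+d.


Each activity i is active on [start_i, start_i + duration_i).
Compute total resource usage per time slot:
  t=0: active resources = [6], total = 6
  t=1: active resources = [6, 4], total = 10
  t=2: active resources = [6, 4], total = 10
  t=3: active resources = [6, 4], total = 10
  t=4: active resources = [6], total = 6
  t=5: active resources = [6], total = 6
  t=6: active resources = [6, 4], total = 10
  t=7: active resources = [2, 6, 4, 6], total = 18
  t=8: active resources = [2, 6, 4, 6], total = 18
  t=9: active resources = [2, 6, 4, 6], total = 18
  t=10: active resources = [2, 6], total = 8
  t=11: active resources = [6], total = 6
  t=12: active resources = [6], total = 6
Peak resource demand = 18

18


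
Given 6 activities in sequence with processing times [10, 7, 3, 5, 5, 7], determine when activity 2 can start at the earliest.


Activity 2 starts after activities 1 through 1 complete.
Predecessor durations: [10]
ES = 10 = 10

10


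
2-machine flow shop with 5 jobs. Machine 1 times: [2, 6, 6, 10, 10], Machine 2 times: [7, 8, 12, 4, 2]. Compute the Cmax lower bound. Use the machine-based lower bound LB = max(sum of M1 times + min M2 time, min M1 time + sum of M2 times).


LB1 = sum(M1 times) + min(M2 times) = 34 + 2 = 36
LB2 = min(M1 times) + sum(M2 times) = 2 + 33 = 35
Lower bound = max(LB1, LB2) = max(36, 35) = 36

36


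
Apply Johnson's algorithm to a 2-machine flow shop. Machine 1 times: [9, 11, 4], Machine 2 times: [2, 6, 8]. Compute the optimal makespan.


Apply Johnson's rule:
  Group 1 (a <= b): [(3, 4, 8)]
  Group 2 (a > b): [(2, 11, 6), (1, 9, 2)]
Optimal job order: [3, 2, 1]
Schedule:
  Job 3: M1 done at 4, M2 done at 12
  Job 2: M1 done at 15, M2 done at 21
  Job 1: M1 done at 24, M2 done at 26
Makespan = 26

26


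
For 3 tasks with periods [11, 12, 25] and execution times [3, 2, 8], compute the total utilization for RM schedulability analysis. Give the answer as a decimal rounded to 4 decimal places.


Compute individual utilizations (exact fractions):
  Task 1: C/T = 3/11 (approx. 0.2727)
  Task 2: C/T = 2/12 = 1/6 (approx. 0.1667)
  Task 3: C/T = 8/25 (approx. 0.32)
Total utilization U = 3/11 + 1/6 + 8/25 = 1253/1650
Rounded to 4 decimal places: U = 0.7594
RM (Liu & Layland) bound for 3 tasks = 0.779763; compare with U = 1253/1650 (approx. 0.759394)
U <= bound, so schedulable by RM sufficient condition.

0.7594


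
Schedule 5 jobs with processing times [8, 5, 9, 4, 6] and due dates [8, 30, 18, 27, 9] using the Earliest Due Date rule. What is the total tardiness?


Sort by due date (EDD order): [(8, 8), (6, 9), (9, 18), (4, 27), (5, 30)]
Compute completion times and tardiness:
  Job 1: p=8, d=8, C=8, tardiness=max(0,8-8)=0
  Job 2: p=6, d=9, C=14, tardiness=max(0,14-9)=5
  Job 3: p=9, d=18, C=23, tardiness=max(0,23-18)=5
  Job 4: p=4, d=27, C=27, tardiness=max(0,27-27)=0
  Job 5: p=5, d=30, C=32, tardiness=max(0,32-30)=2
Total tardiness = 12

12


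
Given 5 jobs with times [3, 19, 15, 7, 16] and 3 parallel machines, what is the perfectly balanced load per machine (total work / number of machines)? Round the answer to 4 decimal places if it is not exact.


Total processing time = 3 + 19 + 15 + 7 + 16 = 60
Number of machines = 3
Ideal balanced load = 60 / 3 = 20.0

20.0


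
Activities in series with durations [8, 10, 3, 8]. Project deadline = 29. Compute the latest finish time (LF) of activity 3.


LF(activity 3) = deadline - sum of successor durations
Successors: activities 4 through 4 with durations [8]
Sum of successor durations = 8
LF = 29 - 8 = 21

21


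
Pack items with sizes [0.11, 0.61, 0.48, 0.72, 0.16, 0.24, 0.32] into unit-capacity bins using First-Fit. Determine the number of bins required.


Place items sequentially using First-Fit:
  Item 0.11 -> new Bin 1
  Item 0.61 -> Bin 1 (now 0.72)
  Item 0.48 -> new Bin 2
  Item 0.72 -> new Bin 3
  Item 0.16 -> Bin 1 (now 0.88)
  Item 0.24 -> Bin 2 (now 0.72)
  Item 0.32 -> new Bin 4
Total bins used = 4

4


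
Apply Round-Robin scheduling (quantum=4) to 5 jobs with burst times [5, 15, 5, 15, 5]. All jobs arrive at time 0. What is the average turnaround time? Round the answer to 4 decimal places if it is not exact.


Time quantum = 4
Execution trace:
  J1 runs 4 units, time = 4
  J2 runs 4 units, time = 8
  J3 runs 4 units, time = 12
  J4 runs 4 units, time = 16
  J5 runs 4 units, time = 20
  J1 runs 1 units, time = 21
  J2 runs 4 units, time = 25
  J3 runs 1 units, time = 26
  J4 runs 4 units, time = 30
  J5 runs 1 units, time = 31
  J2 runs 4 units, time = 35
  J4 runs 4 units, time = 39
  J2 runs 3 units, time = 42
  J4 runs 3 units, time = 45
Finish times: [21, 42, 26, 45, 31]
Average turnaround = 165/5 = 33.0

33.0


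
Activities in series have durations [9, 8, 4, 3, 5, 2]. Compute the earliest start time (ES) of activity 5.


Activity 5 starts after activities 1 through 4 complete.
Predecessor durations: [9, 8, 4, 3]
ES = 9 + 8 + 4 + 3 = 24

24


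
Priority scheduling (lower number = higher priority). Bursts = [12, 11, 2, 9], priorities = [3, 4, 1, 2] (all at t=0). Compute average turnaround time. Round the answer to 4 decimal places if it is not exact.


Sort by priority (ascending = highest first):
Order: [(1, 2), (2, 9), (3, 12), (4, 11)]
Completion times:
  Priority 1, burst=2, C=2
  Priority 2, burst=9, C=11
  Priority 3, burst=12, C=23
  Priority 4, burst=11, C=34
Average turnaround = 70/4 = 17.5

17.5


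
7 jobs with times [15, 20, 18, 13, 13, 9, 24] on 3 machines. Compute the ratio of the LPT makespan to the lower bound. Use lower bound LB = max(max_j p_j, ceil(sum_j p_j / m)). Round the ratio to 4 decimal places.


LPT order: [24, 20, 18, 15, 13, 13, 9]
Machine loads after assignment: [37, 42, 33]
LPT makespan = 42
Lower bound = max(max_job, ceil(total/3)) = max(24, 38) = 38
Ratio = 42 / 38 = 1.1053

1.1053


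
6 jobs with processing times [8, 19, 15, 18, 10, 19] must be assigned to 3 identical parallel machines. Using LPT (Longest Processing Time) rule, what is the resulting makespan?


Sort jobs in decreasing order (LPT): [19, 19, 18, 15, 10, 8]
Assign each job to the least loaded machine:
  Machine 1: jobs [19, 10], load = 29
  Machine 2: jobs [19, 8], load = 27
  Machine 3: jobs [18, 15], load = 33
Makespan = max load = 33

33


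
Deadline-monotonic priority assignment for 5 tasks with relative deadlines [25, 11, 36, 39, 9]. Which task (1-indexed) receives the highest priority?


Sort tasks by relative deadline (ascending):
  Task 5: deadline = 9
  Task 2: deadline = 11
  Task 1: deadline = 25
  Task 3: deadline = 36
  Task 4: deadline = 39
Priority order (highest first): [5, 2, 1, 3, 4]
Highest priority task = 5

5


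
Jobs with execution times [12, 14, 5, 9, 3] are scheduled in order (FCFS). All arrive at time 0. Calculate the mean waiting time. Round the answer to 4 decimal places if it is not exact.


FCFS order (as given): [12, 14, 5, 9, 3]
Waiting times:
  Job 1: wait = 0
  Job 2: wait = 12
  Job 3: wait = 26
  Job 4: wait = 31
  Job 5: wait = 40
Sum of waiting times = 109
Average waiting time = 109/5 = 21.8

21.8


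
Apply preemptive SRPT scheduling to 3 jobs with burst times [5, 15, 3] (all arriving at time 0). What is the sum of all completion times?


Since all jobs arrive at t=0, SRPT equals SPT ordering.
SPT order: [3, 5, 15]
Completion times:
  Job 1: p=3, C=3
  Job 2: p=5, C=8
  Job 3: p=15, C=23
Total completion time = 3 + 8 + 23 = 34

34


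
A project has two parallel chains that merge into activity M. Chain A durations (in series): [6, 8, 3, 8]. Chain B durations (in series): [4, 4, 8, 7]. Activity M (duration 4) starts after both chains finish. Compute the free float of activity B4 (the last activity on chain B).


ES(B4) = sum of predecessors on chain B = 16
EF(B4) = ES + duration = 16 + 7 = 23
Successor of B4 is M. ES(M) = max(sum(A), sum(B)) = max(25, 23) = 25
Free float = ES(successor) - EF(current) = 25 - 23 = 2

2


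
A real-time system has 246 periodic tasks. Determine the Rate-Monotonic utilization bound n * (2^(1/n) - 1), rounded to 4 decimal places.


Compute 2^(1/246) = 1.0028216448
Subtract 1: 1.0028216448 - 1 = 0.0028216448
Multiply by n: 246 * 0.0028216448 = 0.6941246208
Round to 4 dp: 0.6941

0.6941


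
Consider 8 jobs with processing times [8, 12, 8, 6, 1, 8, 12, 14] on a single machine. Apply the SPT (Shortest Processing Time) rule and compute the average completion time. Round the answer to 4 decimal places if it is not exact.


Sort jobs by processing time (SPT order): [1, 6, 8, 8, 8, 12, 12, 14]
Compute completion times sequentially:
  Job 1: processing = 1, completes at 1
  Job 2: processing = 6, completes at 7
  Job 3: processing = 8, completes at 15
  Job 4: processing = 8, completes at 23
  Job 5: processing = 8, completes at 31
  Job 6: processing = 12, completes at 43
  Job 7: processing = 12, completes at 55
  Job 8: processing = 14, completes at 69
Sum of completion times = 244
Average completion time = 244/8 = 30.5

30.5


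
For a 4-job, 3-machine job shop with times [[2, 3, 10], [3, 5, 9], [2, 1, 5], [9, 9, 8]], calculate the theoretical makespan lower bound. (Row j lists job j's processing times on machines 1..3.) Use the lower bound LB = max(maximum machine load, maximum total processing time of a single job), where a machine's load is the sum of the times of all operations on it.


Machine loads:
  Machine 1: 2 + 3 + 2 + 9 = 16
  Machine 2: 3 + 5 + 1 + 9 = 18
  Machine 3: 10 + 9 + 5 + 8 = 32
Max machine load = 32
Job totals:
  Job 1: 15
  Job 2: 17
  Job 3: 8
  Job 4: 26
Max job total = 26
Lower bound = max(32, 26) = 32

32


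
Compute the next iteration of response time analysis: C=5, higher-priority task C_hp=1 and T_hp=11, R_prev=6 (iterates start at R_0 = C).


R_next = C + ceil(R_prev / T_hp) * C_hp
ceil(6 / 11) = ceil(0.5455) = 1
Interference = 1 * 1 = 1
R_next = 5 + 1 = 6
R_next = R_prev, so the iteration has converged (response time = 6).

6


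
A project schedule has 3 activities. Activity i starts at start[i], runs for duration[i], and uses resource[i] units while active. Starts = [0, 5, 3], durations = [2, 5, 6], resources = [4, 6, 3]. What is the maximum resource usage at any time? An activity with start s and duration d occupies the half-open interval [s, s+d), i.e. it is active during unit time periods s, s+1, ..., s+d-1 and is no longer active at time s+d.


Each activity i is active on [start_i, start_i + duration_i).
Compute total resource usage per time slot:
  t=0: active resources = [4], total = 4
  t=1: active resources = [4], total = 4
  t=2: active resources = [], total = 0
  t=3: active resources = [3], total = 3
  t=4: active resources = [3], total = 3
  t=5: active resources = [6, 3], total = 9
  t=6: active resources = [6, 3], total = 9
  t=7: active resources = [6, 3], total = 9
  t=8: active resources = [6, 3], total = 9
  t=9: active resources = [6], total = 6
Peak resource demand = 9

9


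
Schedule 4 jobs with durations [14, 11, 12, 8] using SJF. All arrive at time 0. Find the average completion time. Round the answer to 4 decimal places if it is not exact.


SJF order (ascending): [8, 11, 12, 14]
Completion times:
  Job 1: burst=8, C=8
  Job 2: burst=11, C=19
  Job 3: burst=12, C=31
  Job 4: burst=14, C=45
Average completion = 103/4 = 25.75

25.75


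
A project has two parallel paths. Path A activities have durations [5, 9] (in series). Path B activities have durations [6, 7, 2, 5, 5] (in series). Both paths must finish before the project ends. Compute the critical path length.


Path A total = 5 + 9 = 14
Path B total = 6 + 7 + 2 + 5 + 5 = 25
Critical path = longest path = max(14, 25) = 25

25


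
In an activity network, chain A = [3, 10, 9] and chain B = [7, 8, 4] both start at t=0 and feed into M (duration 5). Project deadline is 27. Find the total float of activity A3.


Forward pass: ES(A3) = sum of predecessors on chain A = 13
EF = ES + duration = 13 + 9 = 22
Backward pass: LF(M) = deadline = 27; LS(M) = 27 - 5 = 22
LF(A3) = LS(M) - sum(successors on chain A) = 22 - 0 = 22
LS = LF - duration = 22 - 9 = 13
Total float = LS - ES = 13 - 13 = 0

0


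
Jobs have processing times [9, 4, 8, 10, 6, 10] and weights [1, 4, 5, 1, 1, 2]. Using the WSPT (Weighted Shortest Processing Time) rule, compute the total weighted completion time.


Compute p/w ratios and sort ascending (WSPT): [(4, 4), (8, 5), (10, 2), (6, 1), (9, 1), (10, 1)]
Compute weighted completion times:
  Job (p=4,w=4): C=4, w*C=4*4=16
  Job (p=8,w=5): C=12, w*C=5*12=60
  Job (p=10,w=2): C=22, w*C=2*22=44
  Job (p=6,w=1): C=28, w*C=1*28=28
  Job (p=9,w=1): C=37, w*C=1*37=37
  Job (p=10,w=1): C=47, w*C=1*47=47
Total weighted completion time = 232

232


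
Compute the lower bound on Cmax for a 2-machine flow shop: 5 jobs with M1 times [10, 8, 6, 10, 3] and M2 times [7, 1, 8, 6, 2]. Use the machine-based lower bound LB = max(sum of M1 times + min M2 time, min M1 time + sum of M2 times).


LB1 = sum(M1 times) + min(M2 times) = 37 + 1 = 38
LB2 = min(M1 times) + sum(M2 times) = 3 + 24 = 27
Lower bound = max(LB1, LB2) = max(38, 27) = 38

38


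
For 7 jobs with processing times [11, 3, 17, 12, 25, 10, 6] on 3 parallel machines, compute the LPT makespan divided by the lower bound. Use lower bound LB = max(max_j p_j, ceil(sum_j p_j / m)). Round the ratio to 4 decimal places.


LPT order: [25, 17, 12, 11, 10, 6, 3]
Machine loads after assignment: [28, 27, 29]
LPT makespan = 29
Lower bound = max(max_job, ceil(total/3)) = max(25, 28) = 28
Ratio = 29 / 28 = 1.0357

1.0357


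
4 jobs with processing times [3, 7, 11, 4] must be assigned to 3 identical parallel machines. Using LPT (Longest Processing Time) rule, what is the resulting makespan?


Sort jobs in decreasing order (LPT): [11, 7, 4, 3]
Assign each job to the least loaded machine:
  Machine 1: jobs [11], load = 11
  Machine 2: jobs [7], load = 7
  Machine 3: jobs [4, 3], load = 7
Makespan = max load = 11

11


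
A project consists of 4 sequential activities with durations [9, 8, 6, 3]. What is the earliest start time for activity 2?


Activity 2 starts after activities 1 through 1 complete.
Predecessor durations: [9]
ES = 9 = 9

9


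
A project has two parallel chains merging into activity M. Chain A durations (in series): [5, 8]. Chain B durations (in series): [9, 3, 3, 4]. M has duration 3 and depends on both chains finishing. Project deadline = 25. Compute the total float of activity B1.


Forward pass: ES(B1) = sum of predecessors on chain B = 0
EF = ES + duration = 0 + 9 = 9
Backward pass: LF(M) = deadline = 25; LS(M) = 25 - 3 = 22
LF(B1) = LS(M) - sum(successors on chain B) = 22 - 10 = 12
LS = LF - duration = 12 - 9 = 3
Total float = LS - ES = 3 - 0 = 3

3


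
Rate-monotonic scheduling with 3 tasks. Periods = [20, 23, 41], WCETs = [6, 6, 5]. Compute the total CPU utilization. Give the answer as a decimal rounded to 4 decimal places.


Compute individual utilizations (exact fractions):
  Task 1: C/T = 6/20 = 3/10 (approx. 0.3)
  Task 2: C/T = 6/23 (approx. 0.2609)
  Task 3: C/T = 5/41 (approx. 0.122)
Total utilization U = 3/10 + 6/23 + 5/41 = 6439/9430
Rounded to 4 decimal places: U = 0.6828
RM (Liu & Layland) bound for 3 tasks = 0.779763; compare with U = 6439/9430 (approx. 0.682821)
U <= bound, so schedulable by RM sufficient condition.

0.6828


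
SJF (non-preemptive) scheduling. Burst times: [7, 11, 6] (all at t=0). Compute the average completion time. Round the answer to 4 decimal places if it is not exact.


SJF order (ascending): [6, 7, 11]
Completion times:
  Job 1: burst=6, C=6
  Job 2: burst=7, C=13
  Job 3: burst=11, C=24
Average completion = 43/3 = 14.3333

14.3333


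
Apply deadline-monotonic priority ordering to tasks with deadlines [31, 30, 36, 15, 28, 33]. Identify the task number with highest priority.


Sort tasks by relative deadline (ascending):
  Task 4: deadline = 15
  Task 5: deadline = 28
  Task 2: deadline = 30
  Task 1: deadline = 31
  Task 6: deadline = 33
  Task 3: deadline = 36
Priority order (highest first): [4, 5, 2, 1, 6, 3]
Highest priority task = 4

4


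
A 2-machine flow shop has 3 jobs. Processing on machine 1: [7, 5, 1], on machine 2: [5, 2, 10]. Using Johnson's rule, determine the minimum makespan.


Apply Johnson's rule:
  Group 1 (a <= b): [(3, 1, 10)]
  Group 2 (a > b): [(1, 7, 5), (2, 5, 2)]
Optimal job order: [3, 1, 2]
Schedule:
  Job 3: M1 done at 1, M2 done at 11
  Job 1: M1 done at 8, M2 done at 16
  Job 2: M1 done at 13, M2 done at 18
Makespan = 18

18


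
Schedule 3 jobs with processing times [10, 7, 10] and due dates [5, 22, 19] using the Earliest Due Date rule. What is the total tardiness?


Sort by due date (EDD order): [(10, 5), (10, 19), (7, 22)]
Compute completion times and tardiness:
  Job 1: p=10, d=5, C=10, tardiness=max(0,10-5)=5
  Job 2: p=10, d=19, C=20, tardiness=max(0,20-19)=1
  Job 3: p=7, d=22, C=27, tardiness=max(0,27-22)=5
Total tardiness = 11

11


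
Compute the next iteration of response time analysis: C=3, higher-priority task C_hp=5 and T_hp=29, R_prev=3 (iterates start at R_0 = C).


R_next = C + ceil(R_prev / T_hp) * C_hp
ceil(3 / 29) = ceil(0.1034) = 1
Interference = 1 * 5 = 5
R_next = 3 + 5 = 8

8


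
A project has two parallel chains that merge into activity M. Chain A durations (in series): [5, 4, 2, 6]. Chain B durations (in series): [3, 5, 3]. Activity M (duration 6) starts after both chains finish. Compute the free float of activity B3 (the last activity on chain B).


ES(B3) = sum of predecessors on chain B = 8
EF(B3) = ES + duration = 8 + 3 = 11
Successor of B3 is M. ES(M) = max(sum(A), sum(B)) = max(17, 11) = 17
Free float = ES(successor) - EF(current) = 17 - 11 = 6

6


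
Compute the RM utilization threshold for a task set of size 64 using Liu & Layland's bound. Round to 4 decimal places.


Compute 2^(1/64) = 1.0108892861
Subtract 1: 1.0108892861 - 1 = 0.0108892861
Multiply by n: 64 * 0.0108892861 = 0.6969143104
Round to 4 dp: 0.6969

0.6969


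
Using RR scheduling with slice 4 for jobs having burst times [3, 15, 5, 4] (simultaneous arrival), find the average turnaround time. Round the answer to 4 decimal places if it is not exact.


Time quantum = 4
Execution trace:
  J1 runs 3 units, time = 3
  J2 runs 4 units, time = 7
  J3 runs 4 units, time = 11
  J4 runs 4 units, time = 15
  J2 runs 4 units, time = 19
  J3 runs 1 units, time = 20
  J2 runs 4 units, time = 24
  J2 runs 3 units, time = 27
Finish times: [3, 27, 20, 15]
Average turnaround = 65/4 = 16.25

16.25


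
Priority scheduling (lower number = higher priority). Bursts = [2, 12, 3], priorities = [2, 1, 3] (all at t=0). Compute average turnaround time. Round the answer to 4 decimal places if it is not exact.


Sort by priority (ascending = highest first):
Order: [(1, 12), (2, 2), (3, 3)]
Completion times:
  Priority 1, burst=12, C=12
  Priority 2, burst=2, C=14
  Priority 3, burst=3, C=17
Average turnaround = 43/3 = 14.3333

14.3333


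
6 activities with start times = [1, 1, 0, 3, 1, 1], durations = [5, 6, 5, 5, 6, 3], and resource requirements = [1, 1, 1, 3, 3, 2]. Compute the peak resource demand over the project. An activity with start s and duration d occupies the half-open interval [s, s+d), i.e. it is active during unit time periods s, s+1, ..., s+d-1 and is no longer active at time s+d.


Each activity i is active on [start_i, start_i + duration_i).
Compute total resource usage per time slot:
  t=0: active resources = [1], total = 1
  t=1: active resources = [1, 1, 1, 3, 2], total = 8
  t=2: active resources = [1, 1, 1, 3, 2], total = 8
  t=3: active resources = [1, 1, 1, 3, 3, 2], total = 11
  t=4: active resources = [1, 1, 1, 3, 3], total = 9
  t=5: active resources = [1, 1, 3, 3], total = 8
  t=6: active resources = [1, 3, 3], total = 7
  t=7: active resources = [3], total = 3
Peak resource demand = 11

11


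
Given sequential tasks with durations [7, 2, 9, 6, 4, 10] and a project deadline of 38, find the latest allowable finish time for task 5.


LF(activity 5) = deadline - sum of successor durations
Successors: activities 6 through 6 with durations [10]
Sum of successor durations = 10
LF = 38 - 10 = 28

28


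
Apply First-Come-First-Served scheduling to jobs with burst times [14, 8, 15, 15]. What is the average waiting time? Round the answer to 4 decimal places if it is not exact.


FCFS order (as given): [14, 8, 15, 15]
Waiting times:
  Job 1: wait = 0
  Job 2: wait = 14
  Job 3: wait = 22
  Job 4: wait = 37
Sum of waiting times = 73
Average waiting time = 73/4 = 18.25

18.25


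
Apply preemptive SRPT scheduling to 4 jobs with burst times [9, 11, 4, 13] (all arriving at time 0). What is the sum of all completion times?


Since all jobs arrive at t=0, SRPT equals SPT ordering.
SPT order: [4, 9, 11, 13]
Completion times:
  Job 1: p=4, C=4
  Job 2: p=9, C=13
  Job 3: p=11, C=24
  Job 4: p=13, C=37
Total completion time = 4 + 13 + 24 + 37 = 78

78


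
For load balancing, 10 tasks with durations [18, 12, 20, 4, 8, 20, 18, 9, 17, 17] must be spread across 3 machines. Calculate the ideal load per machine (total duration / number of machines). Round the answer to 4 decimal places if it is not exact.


Total processing time = 18 + 12 + 20 + 4 + 8 + 20 + 18 + 9 + 17 + 17 = 143
Number of machines = 3
Ideal balanced load = 143 / 3 = 47.6667

47.6667


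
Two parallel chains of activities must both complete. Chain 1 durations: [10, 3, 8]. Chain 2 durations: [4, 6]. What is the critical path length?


Path A total = 10 + 3 + 8 = 21
Path B total = 4 + 6 = 10
Critical path = longest path = max(21, 10) = 21

21


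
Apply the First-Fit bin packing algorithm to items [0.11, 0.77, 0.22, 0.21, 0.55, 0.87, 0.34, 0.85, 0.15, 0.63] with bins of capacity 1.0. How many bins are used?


Place items sequentially using First-Fit:
  Item 0.11 -> new Bin 1
  Item 0.77 -> Bin 1 (now 0.88)
  Item 0.22 -> new Bin 2
  Item 0.21 -> Bin 2 (now 0.43)
  Item 0.55 -> Bin 2 (now 0.98)
  Item 0.87 -> new Bin 3
  Item 0.34 -> new Bin 4
  Item 0.85 -> new Bin 5
  Item 0.15 -> Bin 4 (now 0.49)
  Item 0.63 -> new Bin 6
Total bins used = 6

6


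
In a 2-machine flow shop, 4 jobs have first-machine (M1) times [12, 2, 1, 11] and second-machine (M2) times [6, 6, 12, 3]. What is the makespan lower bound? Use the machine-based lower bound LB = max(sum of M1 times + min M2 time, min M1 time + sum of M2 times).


LB1 = sum(M1 times) + min(M2 times) = 26 + 3 = 29
LB2 = min(M1 times) + sum(M2 times) = 1 + 27 = 28
Lower bound = max(LB1, LB2) = max(29, 28) = 29

29


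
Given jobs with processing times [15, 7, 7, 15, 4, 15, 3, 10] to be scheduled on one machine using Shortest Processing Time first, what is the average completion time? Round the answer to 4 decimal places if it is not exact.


Sort jobs by processing time (SPT order): [3, 4, 7, 7, 10, 15, 15, 15]
Compute completion times sequentially:
  Job 1: processing = 3, completes at 3
  Job 2: processing = 4, completes at 7
  Job 3: processing = 7, completes at 14
  Job 4: processing = 7, completes at 21
  Job 5: processing = 10, completes at 31
  Job 6: processing = 15, completes at 46
  Job 7: processing = 15, completes at 61
  Job 8: processing = 15, completes at 76
Sum of completion times = 259
Average completion time = 259/8 = 32.375

32.375


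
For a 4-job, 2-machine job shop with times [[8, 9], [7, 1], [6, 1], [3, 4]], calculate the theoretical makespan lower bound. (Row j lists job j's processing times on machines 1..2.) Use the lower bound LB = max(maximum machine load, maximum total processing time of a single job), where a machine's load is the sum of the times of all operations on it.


Machine loads:
  Machine 1: 8 + 7 + 6 + 3 = 24
  Machine 2: 9 + 1 + 1 + 4 = 15
Max machine load = 24
Job totals:
  Job 1: 17
  Job 2: 8
  Job 3: 7
  Job 4: 7
Max job total = 17
Lower bound = max(24, 17) = 24

24


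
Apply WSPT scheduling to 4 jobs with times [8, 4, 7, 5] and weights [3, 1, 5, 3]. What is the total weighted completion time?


Compute p/w ratios and sort ascending (WSPT): [(7, 5), (5, 3), (8, 3), (4, 1)]
Compute weighted completion times:
  Job (p=7,w=5): C=7, w*C=5*7=35
  Job (p=5,w=3): C=12, w*C=3*12=36
  Job (p=8,w=3): C=20, w*C=3*20=60
  Job (p=4,w=1): C=24, w*C=1*24=24
Total weighted completion time = 155

155


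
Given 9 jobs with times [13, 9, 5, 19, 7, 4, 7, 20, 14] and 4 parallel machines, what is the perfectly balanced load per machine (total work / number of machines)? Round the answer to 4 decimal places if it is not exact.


Total processing time = 13 + 9 + 5 + 19 + 7 + 4 + 7 + 20 + 14 = 98
Number of machines = 4
Ideal balanced load = 98 / 4 = 24.5

24.5


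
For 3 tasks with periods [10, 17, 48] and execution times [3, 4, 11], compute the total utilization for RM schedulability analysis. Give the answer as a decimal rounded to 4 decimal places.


Compute individual utilizations (exact fractions):
  Task 1: C/T = 3/10 (approx. 0.3)
  Task 2: C/T = 4/17 (approx. 0.2353)
  Task 3: C/T = 11/48 (approx. 0.2292)
Total utilization U = 3/10 + 4/17 + 11/48 = 3119/4080
Rounded to 4 decimal places: U = 0.7645
RM (Liu & Layland) bound for 3 tasks = 0.779763; compare with U = 3119/4080 (approx. 0.764461)
U <= bound, so schedulable by RM sufficient condition.

0.7645


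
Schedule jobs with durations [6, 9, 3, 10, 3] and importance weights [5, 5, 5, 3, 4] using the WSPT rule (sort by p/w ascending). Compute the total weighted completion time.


Compute p/w ratios and sort ascending (WSPT): [(3, 5), (3, 4), (6, 5), (9, 5), (10, 3)]
Compute weighted completion times:
  Job (p=3,w=5): C=3, w*C=5*3=15
  Job (p=3,w=4): C=6, w*C=4*6=24
  Job (p=6,w=5): C=12, w*C=5*12=60
  Job (p=9,w=5): C=21, w*C=5*21=105
  Job (p=10,w=3): C=31, w*C=3*31=93
Total weighted completion time = 297

297


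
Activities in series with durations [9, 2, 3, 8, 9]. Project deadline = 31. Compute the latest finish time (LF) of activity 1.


LF(activity 1) = deadline - sum of successor durations
Successors: activities 2 through 5 with durations [2, 3, 8, 9]
Sum of successor durations = 22
LF = 31 - 22 = 9

9


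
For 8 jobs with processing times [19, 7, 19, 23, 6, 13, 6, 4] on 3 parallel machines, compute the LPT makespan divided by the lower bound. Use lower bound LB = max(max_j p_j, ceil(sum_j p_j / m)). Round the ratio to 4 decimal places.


LPT order: [23, 19, 19, 13, 7, 6, 6, 4]
Machine loads after assignment: [33, 32, 32]
LPT makespan = 33
Lower bound = max(max_job, ceil(total/3)) = max(23, 33) = 33
Ratio = 33 / 33 = 1.0

1.0


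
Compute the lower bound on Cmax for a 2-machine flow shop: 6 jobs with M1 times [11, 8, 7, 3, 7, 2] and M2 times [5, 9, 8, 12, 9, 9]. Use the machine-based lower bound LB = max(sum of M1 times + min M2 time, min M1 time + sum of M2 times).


LB1 = sum(M1 times) + min(M2 times) = 38 + 5 = 43
LB2 = min(M1 times) + sum(M2 times) = 2 + 52 = 54
Lower bound = max(LB1, LB2) = max(43, 54) = 54

54


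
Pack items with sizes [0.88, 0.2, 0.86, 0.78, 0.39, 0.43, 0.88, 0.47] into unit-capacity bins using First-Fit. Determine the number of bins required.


Place items sequentially using First-Fit:
  Item 0.88 -> new Bin 1
  Item 0.2 -> new Bin 2
  Item 0.86 -> new Bin 3
  Item 0.78 -> Bin 2 (now 0.98)
  Item 0.39 -> new Bin 4
  Item 0.43 -> Bin 4 (now 0.82)
  Item 0.88 -> new Bin 5
  Item 0.47 -> new Bin 6
Total bins used = 6

6


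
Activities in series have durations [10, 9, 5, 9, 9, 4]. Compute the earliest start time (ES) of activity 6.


Activity 6 starts after activities 1 through 5 complete.
Predecessor durations: [10, 9, 5, 9, 9]
ES = 10 + 9 + 5 + 9 + 9 = 42

42


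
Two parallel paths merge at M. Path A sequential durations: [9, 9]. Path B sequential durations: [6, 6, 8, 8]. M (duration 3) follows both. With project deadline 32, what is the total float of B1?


Forward pass: ES(B1) = sum of predecessors on chain B = 0
EF = ES + duration = 0 + 6 = 6
Backward pass: LF(M) = deadline = 32; LS(M) = 32 - 3 = 29
LF(B1) = LS(M) - sum(successors on chain B) = 29 - 22 = 7
LS = LF - duration = 7 - 6 = 1
Total float = LS - ES = 1 - 0 = 1

1


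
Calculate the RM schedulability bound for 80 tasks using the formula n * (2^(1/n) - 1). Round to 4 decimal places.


Compute 2^(1/80) = 1.0087019838
Subtract 1: 1.0087019838 - 1 = 0.0087019838
Multiply by n: 80 * 0.0087019838 = 0.6961587040
Round to 4 dp: 0.6962

0.6962
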